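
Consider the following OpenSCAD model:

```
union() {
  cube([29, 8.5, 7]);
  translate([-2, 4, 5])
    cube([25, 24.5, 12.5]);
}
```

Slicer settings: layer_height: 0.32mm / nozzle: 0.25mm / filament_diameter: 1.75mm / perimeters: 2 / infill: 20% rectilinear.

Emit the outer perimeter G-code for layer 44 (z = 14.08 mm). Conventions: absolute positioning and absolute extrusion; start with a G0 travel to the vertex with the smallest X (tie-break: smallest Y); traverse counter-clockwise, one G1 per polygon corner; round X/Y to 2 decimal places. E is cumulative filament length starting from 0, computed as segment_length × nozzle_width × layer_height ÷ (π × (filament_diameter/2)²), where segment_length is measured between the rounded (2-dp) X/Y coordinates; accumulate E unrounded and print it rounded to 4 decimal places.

At z = 14.08 mm: the cube is absent (z outside [0, 7]); the cube at (-2, 4) (footprint 25×24.5) is included at this height; Merging all regions: only the 25×24.5 cube at (-2, 4) is present, so the union is just that shape — 1 connected region. The outline is a single polygon with 4 vertices. Extrusion per mm of travel: 0.25 × 0.32 / (π × 0.875²) = 0.033260. Accumulating E over each segment gives final E = 3.2928.

G0 X-2.00 Y4.00 Z14.08
G1 X23.00 Y4.00 E0.8315
G1 X23.00 Y28.50 E1.6464
G1 X-2.00 Y28.50 E2.4779
G1 X-2.00 Y4.00 E3.2928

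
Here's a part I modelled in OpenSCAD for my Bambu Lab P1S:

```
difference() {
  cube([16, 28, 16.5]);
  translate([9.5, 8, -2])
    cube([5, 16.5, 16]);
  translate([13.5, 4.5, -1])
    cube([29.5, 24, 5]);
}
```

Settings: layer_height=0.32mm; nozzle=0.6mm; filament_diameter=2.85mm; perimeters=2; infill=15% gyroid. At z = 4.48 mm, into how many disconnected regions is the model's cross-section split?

At z = 4.48 mm: the cube is present — its section is the full 16×28 rectangle; the 5×16.5 cube at (9.5, 8) contributes its full rectangle; the cube at (13.5, 4.5) does not reach this height (z outside [-1, 4]); After the difference (first − rest): starting from the 16×28 cube, the 5×16.5 cube at (9.5, 8) lies wholly inside it (removes its full 82.50 mm² and its 43.00 mm outline becomes a hole wall) — 1 connected region with 1 hole. The result has 1 disconnected region.

1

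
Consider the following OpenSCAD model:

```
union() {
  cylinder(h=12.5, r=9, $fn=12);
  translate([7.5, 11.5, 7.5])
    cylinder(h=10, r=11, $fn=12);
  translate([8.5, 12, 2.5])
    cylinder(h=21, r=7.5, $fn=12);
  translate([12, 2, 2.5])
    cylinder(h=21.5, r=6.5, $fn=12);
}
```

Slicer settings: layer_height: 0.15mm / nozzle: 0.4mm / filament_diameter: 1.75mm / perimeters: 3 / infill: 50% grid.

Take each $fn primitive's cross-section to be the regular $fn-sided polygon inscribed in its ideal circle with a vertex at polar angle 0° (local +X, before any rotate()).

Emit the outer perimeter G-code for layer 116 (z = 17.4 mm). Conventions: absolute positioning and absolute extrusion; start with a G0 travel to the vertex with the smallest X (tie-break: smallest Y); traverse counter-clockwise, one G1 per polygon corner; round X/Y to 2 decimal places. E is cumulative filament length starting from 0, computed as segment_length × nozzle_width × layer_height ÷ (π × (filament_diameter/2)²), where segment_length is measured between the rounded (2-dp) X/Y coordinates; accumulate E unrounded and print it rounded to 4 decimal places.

At z = 17.4 mm: the cylinder is absent (z outside [0, 12.5]); the r=11 cylinder at (7.5, 11.5) contributes a regular 12-gon of circumradius 11; the cylinder at (8.5, 12): section is a regular 12-gon, circumradius r=7.5; the cylinder at (12, 2): section is a regular 12-gon, circumradius r=6.5; Taking the union: the regions partially overlap (shared area 227.10 mm²), so overlapping operands fuse into one piece — 1 connected region. The outline is a single polygon with 19 vertices. Extrusion per mm of travel: 0.4 × 0.15 / (π × 0.875²) = 0.024945. Accumulating E over each segment gives final E = 1.9635.

G0 X-3.50 Y11.50 Z17.40
G1 X-2.03 Y6.00 E0.1420
G1 X2.00 Y1.97 E0.2842
G1 X5.78 Y0.96 E0.3818
G1 X6.37 Y-1.25 E0.4388
G1 X8.75 Y-3.63 E0.5228
G1 X12.00 Y-4.50 E0.6067
G1 X15.25 Y-3.63 E0.6907
G1 X17.63 Y-1.25 E0.7746
G1 X18.50 Y2.00 E0.8585
G1 X17.63 Y5.25 E0.9425
G1 X16.95 Y5.93 E0.9665
G1 X17.03 Y6.00 E0.9691
G1 X18.50 Y11.50 E1.1111
G1 X17.03 Y17.00 E1.2531
G1 X13.00 Y21.03 E1.3953
G1 X7.50 Y22.50 E1.5373
G1 X2.00 Y21.03 E1.6793
G1 X-2.03 Y17.00 E1.8215
G1 X-3.50 Y11.50 E1.9635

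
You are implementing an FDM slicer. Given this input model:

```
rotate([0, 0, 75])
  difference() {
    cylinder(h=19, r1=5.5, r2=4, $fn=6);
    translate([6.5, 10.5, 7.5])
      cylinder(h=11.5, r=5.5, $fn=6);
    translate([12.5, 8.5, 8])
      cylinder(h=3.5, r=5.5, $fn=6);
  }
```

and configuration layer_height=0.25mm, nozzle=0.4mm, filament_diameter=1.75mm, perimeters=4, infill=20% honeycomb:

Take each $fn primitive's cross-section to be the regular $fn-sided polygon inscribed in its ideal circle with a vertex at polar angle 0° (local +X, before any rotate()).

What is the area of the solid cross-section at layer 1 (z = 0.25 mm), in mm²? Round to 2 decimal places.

78.03 mm²

At z = 0.25 mm: the cone contributes a regular 6-gon of circumradius 5.480 (interpolated between r1=5.5 and r2=4 at t=0.013) (area = (6/2)·5.480²·sin(360°/6) = 78.03 mm²); the cylinder at (6.5, 10.5) is absent (z outside [7.5, 19]); the cylinder at (12.5, 8.5) does not reach this height (z outside [8, 11.5]); Subtracting the remaining from the first: none of the subtracted shapes is present at this height, so the cone is unchanged — area = 78.03 mm²; (rotated 75° about Z; rotation is an isometry so areas/perimeters/island counts are preserved). Overall, the cross-section is a single solid region. Net area = 78.03 mm².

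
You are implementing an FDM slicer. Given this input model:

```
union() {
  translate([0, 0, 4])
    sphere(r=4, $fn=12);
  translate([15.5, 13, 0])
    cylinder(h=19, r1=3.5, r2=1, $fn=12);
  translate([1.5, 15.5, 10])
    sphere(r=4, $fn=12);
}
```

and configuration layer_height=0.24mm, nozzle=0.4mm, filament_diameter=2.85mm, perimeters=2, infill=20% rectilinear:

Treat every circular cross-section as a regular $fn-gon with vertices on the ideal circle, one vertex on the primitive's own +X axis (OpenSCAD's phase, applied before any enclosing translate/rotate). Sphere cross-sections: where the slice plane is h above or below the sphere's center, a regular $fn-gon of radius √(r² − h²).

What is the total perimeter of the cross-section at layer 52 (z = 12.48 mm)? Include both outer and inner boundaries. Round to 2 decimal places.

At z = 12.48 mm: the sphere does not reach this height (|z−center|=8.480 > r=4); the cone at (15.5, 13): at t=0.657 of its height the radius interpolates to r₁+(r₂−r₁)t = 1.858, giving a regular 12-gon of that circumradius (perimeter = 2·12·1.858·sin(180°/12) = 11.54 mm); the r=4 sphere at (1.5, 15.5) slices to a regular 12-gon of circumradius 3.138 (√(r²−h²) with h=2.48 from center) (perimeter = 2·12·3.138·sin(180°/12) = 19.49 mm); Taking the union: the 2 present regions are separate (no shared area or edge), so areas and boundary lengths simply add and each stays a separate island — boundary = 31.04 mm. Overall, the cross-section has 2 separate islands. Total boundary length (outer) = 31.04 mm.

31.04 mm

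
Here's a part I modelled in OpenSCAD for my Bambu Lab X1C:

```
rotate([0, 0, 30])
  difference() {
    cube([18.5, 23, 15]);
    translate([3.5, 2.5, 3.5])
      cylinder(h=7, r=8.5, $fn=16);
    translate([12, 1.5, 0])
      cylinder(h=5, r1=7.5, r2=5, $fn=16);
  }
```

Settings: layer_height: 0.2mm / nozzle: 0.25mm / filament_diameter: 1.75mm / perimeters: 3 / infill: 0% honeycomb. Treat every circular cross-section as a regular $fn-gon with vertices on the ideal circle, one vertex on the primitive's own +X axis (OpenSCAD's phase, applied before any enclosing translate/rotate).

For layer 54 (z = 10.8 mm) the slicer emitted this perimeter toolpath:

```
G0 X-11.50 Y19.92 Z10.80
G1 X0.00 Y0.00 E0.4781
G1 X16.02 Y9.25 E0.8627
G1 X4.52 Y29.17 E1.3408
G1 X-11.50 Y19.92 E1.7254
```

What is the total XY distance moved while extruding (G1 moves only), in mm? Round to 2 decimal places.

83.00 mm

Sum the Euclidean lengths of each G1 segment: total = 83.00 mm.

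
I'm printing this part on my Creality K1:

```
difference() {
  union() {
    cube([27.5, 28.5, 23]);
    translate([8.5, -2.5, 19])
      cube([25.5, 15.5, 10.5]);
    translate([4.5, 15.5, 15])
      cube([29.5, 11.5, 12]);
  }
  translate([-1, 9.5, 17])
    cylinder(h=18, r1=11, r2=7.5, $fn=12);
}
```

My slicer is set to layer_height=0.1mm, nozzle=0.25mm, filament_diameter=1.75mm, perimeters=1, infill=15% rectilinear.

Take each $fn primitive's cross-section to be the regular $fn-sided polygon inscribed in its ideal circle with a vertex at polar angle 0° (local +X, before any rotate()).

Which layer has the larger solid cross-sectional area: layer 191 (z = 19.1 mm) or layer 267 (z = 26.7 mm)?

Layer 191 (z = 19.1): the 27.5×28.5 cube contributes its full rectangle (area 783.75 mm²); the cube at (8.5, -2.5) (footprint 25.5×15.5) is included at this height (area 395.25 mm²); the cube at (4.5, 15.5) (footprint 29.5×11.5) is included at this height (area 339.25 mm²); Combining (union): the regions partially overlap — summed areas 1518.25 mm² minus the doubly-counted overlap 511.50 mm² gives 1006.75 mm² — area = 1006.75 mm²; the cone at (-1, 9.5): at t=0.117 of its height the radius interpolates to r₁+(r₂−r₁)t = 10.592, giving a regular 12-gon of that circumradius (area = (12/2)·10.592²·sin(360°/12) = 336.55 mm²); After the difference (first − rest): starting from the result so far (1006.75 mm²), the cone at (-1, 9.5) partially overlaps it — only the 146.09 mm² overlap (of its 336.55 mm²) is removed, clipping the outline — area = 860.66 mm². So its area = 860.66 mm². Layer 267 (z = 26.7): the cube is absent (z outside [0, 23]); the 25.5×15.5 cube at (8.5, -2.5) contributes its full rectangle (area 395.25 mm²); the cube at (4.5, 15.5) (footprint 29.5×11.5) is included at this height (area 339.25 mm²); Merging all regions: the 2 present regions are separate (no shared area or edge), so areas and boundary lengths simply add and each stays a separate island — area = 734.50 mm²; the cone at (-1, 9.5) (r1=11→r2=7.5) has section circumradius 9.114 here — a regular 12-gon (area = (12/2)·9.114²·sin(360°/12) = 249.19 mm²); Taking the first minus the rest: starting from the result so far (734.50 mm²), the cone at (-1, 9.5) partially overlaps it — only the 0.45 mm² overlap (of its 249.19 mm²) is removed, clipping the outline — area = 734.05 mm². So its area = 734.05 mm². Layer 191 is larger (860.66 vs 734.05 mm²).

layer 191 (z = 19.1 mm)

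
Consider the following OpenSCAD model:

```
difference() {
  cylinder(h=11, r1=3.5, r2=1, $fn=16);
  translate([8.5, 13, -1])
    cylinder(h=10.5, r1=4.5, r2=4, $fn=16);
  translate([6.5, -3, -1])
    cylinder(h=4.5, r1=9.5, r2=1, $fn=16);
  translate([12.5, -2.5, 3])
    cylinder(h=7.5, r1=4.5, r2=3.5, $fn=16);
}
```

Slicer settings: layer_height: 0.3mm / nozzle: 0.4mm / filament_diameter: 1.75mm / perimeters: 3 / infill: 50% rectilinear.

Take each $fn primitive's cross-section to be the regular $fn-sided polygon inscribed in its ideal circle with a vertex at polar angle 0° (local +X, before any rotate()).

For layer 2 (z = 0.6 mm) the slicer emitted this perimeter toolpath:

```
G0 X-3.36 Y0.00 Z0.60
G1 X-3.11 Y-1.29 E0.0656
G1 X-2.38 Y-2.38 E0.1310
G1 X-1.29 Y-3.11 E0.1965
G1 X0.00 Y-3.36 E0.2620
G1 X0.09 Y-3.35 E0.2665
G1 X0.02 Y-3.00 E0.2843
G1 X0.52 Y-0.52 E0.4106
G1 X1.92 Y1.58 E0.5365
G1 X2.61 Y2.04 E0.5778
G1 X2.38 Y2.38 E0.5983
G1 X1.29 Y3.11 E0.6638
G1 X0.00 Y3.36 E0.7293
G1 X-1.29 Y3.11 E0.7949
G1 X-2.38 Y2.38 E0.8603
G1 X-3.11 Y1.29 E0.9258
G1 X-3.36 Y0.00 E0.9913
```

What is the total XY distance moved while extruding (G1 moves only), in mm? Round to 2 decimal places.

19.87 mm

Sum the Euclidean lengths of each G1 segment: total = 19.87 mm.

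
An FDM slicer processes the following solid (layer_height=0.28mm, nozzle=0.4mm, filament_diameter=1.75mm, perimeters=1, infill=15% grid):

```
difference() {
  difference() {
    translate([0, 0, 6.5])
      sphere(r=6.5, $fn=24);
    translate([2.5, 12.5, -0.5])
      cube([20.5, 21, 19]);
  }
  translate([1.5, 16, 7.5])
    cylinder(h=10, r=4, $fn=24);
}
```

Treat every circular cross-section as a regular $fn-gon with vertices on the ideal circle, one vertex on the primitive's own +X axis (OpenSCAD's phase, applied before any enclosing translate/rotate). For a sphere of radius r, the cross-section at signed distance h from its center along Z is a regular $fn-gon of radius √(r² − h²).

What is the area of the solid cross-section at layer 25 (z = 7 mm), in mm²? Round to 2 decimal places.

At z = 7 mm: the sphere: section is a regular 24-gon, circumradius = √(r²−h²) = √(6.5²−0.5²) = 6.481 (area = (24/2)·6.481²·sin(360°/24) = 130.44 mm²); the cube at (2.5, 12.5) (footprint 20.5×21) is included at this height (area 430.50 mm²); Subtracting the remaining from the first: starting from the r=6.5 sphere (130.44 mm²), the 20.5×21 cube at (2.5, 12.5) misses the remaining region (no effect) — area = 130.44 mm²; the cylinder at (1.5, 16) does not reach this height (z outside [7.5, 17.5]); After the difference (first − rest): none of the subtracted shapes is present at this height, so that combined region is unchanged — area = 130.44 mm². Overall, the cross-section is a single solid region. Net area = 130.44 mm².

130.44 mm²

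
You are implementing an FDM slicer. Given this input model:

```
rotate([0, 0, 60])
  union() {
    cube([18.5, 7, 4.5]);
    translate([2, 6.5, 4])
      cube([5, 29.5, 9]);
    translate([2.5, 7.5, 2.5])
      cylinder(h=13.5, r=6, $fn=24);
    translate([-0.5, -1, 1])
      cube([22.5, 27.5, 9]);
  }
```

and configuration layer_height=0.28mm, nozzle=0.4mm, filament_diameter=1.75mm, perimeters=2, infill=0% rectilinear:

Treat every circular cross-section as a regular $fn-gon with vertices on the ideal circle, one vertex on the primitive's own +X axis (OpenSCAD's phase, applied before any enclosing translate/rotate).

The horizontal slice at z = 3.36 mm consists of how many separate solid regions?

1

At z = 3.36 mm: the cube is present — its section is the full 18.5×7 rectangle; the cube at (2, 6.5) is not intersected at this z (z outside [4, 13]); the r=6 cylinder at (2.5, 7.5) gives a regular 24-gon of circumradius 6 (constant along its height); the cube at (-0.5, -1) is present — its section is the full 22.5×27.5 rectangle; Merging all regions: the regions partially overlap (shared area 219.63 mm²), so overlapping operands fuse into one piece — 1 connected region; (rotated 60° about Z; rotation is an isometry so areas/perimeters/island counts are preserved). The result has 1 disconnected region.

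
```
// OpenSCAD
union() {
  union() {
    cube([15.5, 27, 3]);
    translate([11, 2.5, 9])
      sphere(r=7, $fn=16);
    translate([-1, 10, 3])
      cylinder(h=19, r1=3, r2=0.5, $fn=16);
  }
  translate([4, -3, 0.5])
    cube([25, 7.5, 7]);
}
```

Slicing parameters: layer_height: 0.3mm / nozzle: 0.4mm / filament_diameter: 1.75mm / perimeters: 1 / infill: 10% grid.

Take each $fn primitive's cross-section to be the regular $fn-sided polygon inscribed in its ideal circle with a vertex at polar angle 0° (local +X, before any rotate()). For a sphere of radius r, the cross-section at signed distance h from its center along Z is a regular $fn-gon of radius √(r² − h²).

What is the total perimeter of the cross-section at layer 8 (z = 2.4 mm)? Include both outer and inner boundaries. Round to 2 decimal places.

118.00 mm

At z = 2.4 mm: the 15.5×27 cube contributes its full rectangle (perimeter 85.00 mm); the r=7 sphere at (11, 2.5) slices to a regular 16-gon of circumradius 2.332 (√(r²−h²) with h=6.6 from center) (perimeter = 2·16·2.332·sin(180°/16) = 14.56 mm); the cone at (-1, 10) is not intersected at this z (z outside [3, 22]); Taking the union: the r=7 sphere at (11, 2.5) lies entirely inside the 15.5×27 cube, so the union is just the 15.5×27 cube — boundary = 85.00 mm; the cube at (4, -3) (footprint 25×7.5) is included at this height (perimeter 65.00 mm); Merging all regions: the regions partially overlap (shared area 51.75 mm²), so the edge portions inside another operand are dropped and the merged outline is re-measured after clipping — boundary = 118.00 mm. Overall, the cross-section is a single solid region. Total boundary length (outer) = 118.00 mm.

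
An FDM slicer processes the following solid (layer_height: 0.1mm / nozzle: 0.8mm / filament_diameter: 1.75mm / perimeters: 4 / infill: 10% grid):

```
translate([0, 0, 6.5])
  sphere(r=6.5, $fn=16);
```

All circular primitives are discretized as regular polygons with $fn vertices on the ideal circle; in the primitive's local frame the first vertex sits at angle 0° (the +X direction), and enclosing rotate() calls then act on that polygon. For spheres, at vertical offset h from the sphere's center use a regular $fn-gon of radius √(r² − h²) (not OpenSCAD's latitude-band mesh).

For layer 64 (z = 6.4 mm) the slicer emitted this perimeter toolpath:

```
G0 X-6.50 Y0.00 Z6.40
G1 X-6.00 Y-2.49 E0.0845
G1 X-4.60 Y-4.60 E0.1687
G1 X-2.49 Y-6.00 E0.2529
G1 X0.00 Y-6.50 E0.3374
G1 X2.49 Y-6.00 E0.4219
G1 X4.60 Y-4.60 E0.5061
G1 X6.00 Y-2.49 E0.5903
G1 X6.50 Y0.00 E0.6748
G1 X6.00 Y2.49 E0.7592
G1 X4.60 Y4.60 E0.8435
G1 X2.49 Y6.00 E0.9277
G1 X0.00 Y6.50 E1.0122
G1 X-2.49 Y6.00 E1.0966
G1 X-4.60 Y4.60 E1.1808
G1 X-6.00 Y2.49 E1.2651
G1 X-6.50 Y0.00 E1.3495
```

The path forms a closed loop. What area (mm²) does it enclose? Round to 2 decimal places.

Apply the shoelace formula to the sequence of (X, Y) vertices; enclosed area = 129.32 mm².

129.32 mm²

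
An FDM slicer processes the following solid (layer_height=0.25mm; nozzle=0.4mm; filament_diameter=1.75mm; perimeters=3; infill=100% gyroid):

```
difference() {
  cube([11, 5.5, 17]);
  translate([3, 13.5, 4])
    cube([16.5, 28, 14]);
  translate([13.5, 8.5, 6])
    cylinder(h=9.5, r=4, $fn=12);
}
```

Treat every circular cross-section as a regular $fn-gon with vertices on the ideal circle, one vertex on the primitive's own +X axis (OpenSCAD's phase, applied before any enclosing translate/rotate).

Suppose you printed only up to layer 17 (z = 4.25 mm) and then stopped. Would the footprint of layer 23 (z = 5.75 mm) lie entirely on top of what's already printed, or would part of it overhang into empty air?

Compare the two slices. At z = 4.25: the 11×5.5 cube contributes its full rectangle (area 60.50 mm²); the cube at (3, 13.5) is present — its section is the full 16.5×28 rectangle (area 462.00 mm²); the cylinder at (13.5, 8.5) does not reach this height (z outside [6, 15.5]); Subtracting the remaining from the first: starting from the 11×5.5 cube (60.50 mm²), the 16.5×28 cube at (3, 13.5) misses the remaining region (no effect) — area = 60.50 mm². At z = 5.75: the cube is present — its section is the full 11×5.5 rectangle (area 60.50 mm²); the cube at (3, 13.5) is present — its section is the full 16.5×28 rectangle (area 462.00 mm²); the cylinder at (13.5, 8.5) is not intersected at this z (z outside [6, 15.5]); After the difference (first − rest): starting from the 11×5.5 cube (60.50 mm²), the 16.5×28 cube at (3, 13.5) misses the remaining region (no effect) — area = 60.50 mm². Checking containment: the cross-section at z = 5.75 is a subset of the cross-section at z = 4.25.

entirely on top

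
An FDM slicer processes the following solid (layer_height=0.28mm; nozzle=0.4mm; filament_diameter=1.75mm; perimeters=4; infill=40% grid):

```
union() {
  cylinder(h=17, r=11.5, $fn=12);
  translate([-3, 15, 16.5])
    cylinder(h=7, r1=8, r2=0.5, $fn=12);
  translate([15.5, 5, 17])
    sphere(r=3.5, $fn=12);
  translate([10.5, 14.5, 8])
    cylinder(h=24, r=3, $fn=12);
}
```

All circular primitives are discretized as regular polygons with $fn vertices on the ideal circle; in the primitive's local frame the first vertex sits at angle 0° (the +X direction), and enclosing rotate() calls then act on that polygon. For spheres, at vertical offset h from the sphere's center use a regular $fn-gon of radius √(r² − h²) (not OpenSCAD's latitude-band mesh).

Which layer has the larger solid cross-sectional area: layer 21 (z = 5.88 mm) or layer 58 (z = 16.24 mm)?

layer 58 (z = 16.24 mm)

Layer 21 (z = 5.88): the cylinder: section is a regular 12-gon, circumradius r=11.5 (area = (12/2)·11.500²·sin(360°/12) = 396.75 mm²); the cone at (-3, 15) does not reach this height (z outside [16.5, 23.5]); the sphere at (15.5, 5) is not intersected at this z (|z−center|=11.120 > r=3.5); the cylinder at (10.5, 14.5) is absent (z outside [8, 32]); Taking the union: only the r=11.5 cylinder is present, so the union is just that shape — area = 396.75 mm². So its area = 396.75 mm². Layer 58 (z = 16.24): the r=11.5 cylinder contributes a regular 12-gon of circumradius 11.5 (area = (12/2)·11.500²·sin(360°/12) = 396.75 mm²); the cone at (-3, 15) is not intersected at this z (z outside [16.5, 23.5]); the sphere at (15.5, 5): section is a regular 12-gon, circumradius = √(r²−h²) = √(3.5²−0.76²) = 3.416 (area = (12/2)·3.416²·sin(360°/12) = 35.02 mm²); the r=3 cylinder at (10.5, 14.5) contributes a regular 12-gon of circumradius 3 (area = (12/2)·3.000²·sin(360°/12) = 27.00 mm²); Taking the union: the 3 present regions are separate (no shared area or edge), so areas and boundary lengths simply add and each stays a separate island — area = 458.77 mm². So its area = 458.77 mm². Layer 58 is larger (458.77 vs 396.75 mm²).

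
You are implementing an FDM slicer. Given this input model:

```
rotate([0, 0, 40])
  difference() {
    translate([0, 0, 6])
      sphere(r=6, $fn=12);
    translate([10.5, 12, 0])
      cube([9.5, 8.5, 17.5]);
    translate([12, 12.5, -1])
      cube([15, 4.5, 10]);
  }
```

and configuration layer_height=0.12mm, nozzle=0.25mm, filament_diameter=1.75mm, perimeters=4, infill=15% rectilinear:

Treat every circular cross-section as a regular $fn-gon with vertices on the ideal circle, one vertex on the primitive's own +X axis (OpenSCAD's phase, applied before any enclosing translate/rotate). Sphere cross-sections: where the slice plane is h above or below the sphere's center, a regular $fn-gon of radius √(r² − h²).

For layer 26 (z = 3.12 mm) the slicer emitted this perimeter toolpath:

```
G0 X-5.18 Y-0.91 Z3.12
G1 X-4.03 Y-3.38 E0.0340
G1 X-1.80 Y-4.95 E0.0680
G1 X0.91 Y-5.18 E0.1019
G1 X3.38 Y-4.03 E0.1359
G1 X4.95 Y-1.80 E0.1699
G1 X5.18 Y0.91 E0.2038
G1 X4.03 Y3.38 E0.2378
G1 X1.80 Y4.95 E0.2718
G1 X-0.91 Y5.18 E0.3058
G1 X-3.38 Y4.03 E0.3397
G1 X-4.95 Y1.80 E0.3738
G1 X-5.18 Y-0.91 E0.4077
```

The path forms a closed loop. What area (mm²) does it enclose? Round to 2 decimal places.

Apply the shoelace formula to the sequence of (X, Y) vertices; enclosed area = 83.07 mm².

83.07 mm²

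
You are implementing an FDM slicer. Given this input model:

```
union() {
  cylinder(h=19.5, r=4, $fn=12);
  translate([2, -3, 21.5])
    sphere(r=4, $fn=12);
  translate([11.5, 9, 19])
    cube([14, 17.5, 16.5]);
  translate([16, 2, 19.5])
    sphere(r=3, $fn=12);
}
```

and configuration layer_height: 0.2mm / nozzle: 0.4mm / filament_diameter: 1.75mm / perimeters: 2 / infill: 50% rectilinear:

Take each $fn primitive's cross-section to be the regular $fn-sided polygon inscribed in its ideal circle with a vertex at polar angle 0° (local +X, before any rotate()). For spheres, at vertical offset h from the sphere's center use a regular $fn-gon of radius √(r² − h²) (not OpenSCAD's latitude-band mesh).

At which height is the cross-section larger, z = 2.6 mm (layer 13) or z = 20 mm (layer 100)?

Layer 13 (z = 2.6): the r=4 cylinder gives a regular 12-gon of circumradius 4 (constant along its height) (area = (12/2)·4.000²·sin(360°/12) = 48.00 mm²); the sphere at (2, -3) is absent (|z−center|=18.900 > r=4); the cube at (11.5, 9) is absent (z outside [19, 35.5]); the sphere at (16, 2) does not reach this height (|z−center|=16.900 > r=3); Taking the union: only the r=4 cylinder is present, so the union is just that shape — area = 48.00 mm². So its area = 48.00 mm². Layer 100 (z = 20): the cylinder is not intersected at this z (z outside [0, 19.5]); the r=4 sphere at (2, -3) slices to a regular 12-gon of circumradius 3.708 (√(r²−h²) with h=1.5 from center) (area = (12/2)·3.708²·sin(360°/12) = 41.25 mm²); the cube at (11.5, 9) (footprint 14×17.5) is included at this height (area 245.00 mm²); the r=3 sphere at (16, 2) contributes a regular 12-gon of circumradius √(3²−0.5²) = 2.958 (area = (12/2)·2.958²·sin(360°/12) = 26.25 mm²); Merging all regions: the 3 present regions are separate (no shared area or edge), so areas and boundary lengths simply add and each stays a separate island — area = 312.50 mm². So its area = 312.50 mm². Layer 100 is larger (312.50 vs 48.00 mm²).

layer 100 (z = 20 mm)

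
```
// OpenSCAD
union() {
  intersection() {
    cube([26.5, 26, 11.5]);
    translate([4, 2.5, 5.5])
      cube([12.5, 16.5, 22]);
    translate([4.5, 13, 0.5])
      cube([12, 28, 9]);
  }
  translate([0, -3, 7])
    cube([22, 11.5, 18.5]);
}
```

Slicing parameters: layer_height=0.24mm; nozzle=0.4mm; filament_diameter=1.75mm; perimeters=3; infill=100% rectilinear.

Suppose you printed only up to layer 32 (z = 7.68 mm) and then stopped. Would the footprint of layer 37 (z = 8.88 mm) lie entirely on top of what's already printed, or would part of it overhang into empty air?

Compare the two slices. At z = 7.68: the cube is present — its section is the full 26.5×26 rectangle (area 689.00 mm²); the 12.5×16.5 cube at (4, 2.5) contributes its full rectangle (area 206.25 mm²); the cube at (4.5, 13) is present — its section is the full 12×28 rectangle (area 336.00 mm²); Keeping only the common overlap: the 12.5×16.5 cube at (4, 2.5) lies inside the 26.5×26 cube, so the common part is the 12.5×16.5 cube at (4, 2.5) itself; the 12×28 cube at (4.5, 13) partially overlaps the running intersection; clipping to the common part keeps 72.00 mm² — area = 72.00 mm²; the 22×11.5 cube at (0, -3) contributes its full rectangle (area 253.00 mm²); Taking the union: the 2 present regions are separate (no shared area or edge), so areas and boundary lengths simply add and each stays a separate island — area = 325.00 mm². At z = 8.88: the cube is present — its section is the full 26.5×26 rectangle (area 689.00 mm²); the 12.5×16.5 cube at (4, 2.5) contributes its full rectangle (area 206.25 mm²); the cube at (4.5, 13) (footprint 12×28) is included at this height (area 336.00 mm²); After intersecting: the 12.5×16.5 cube at (4, 2.5) lies inside the 26.5×26 cube, so the common part is the 12.5×16.5 cube at (4, 2.5) itself; the 12×28 cube at (4.5, 13) partially overlaps the running intersection; clipping to the common part keeps 72.00 mm² — area = 72.00 mm²; the cube at (0, -3) is present — its section is the full 22×11.5 rectangle (area 253.00 mm²); Taking the union: the 2 present regions are separate (no shared area or edge), so areas and boundary lengths simply add and each stays a separate island — area = 325.00 mm². Checking containment: the cross-section at z = 8.88 is a subset of the cross-section at z = 7.68.

entirely on top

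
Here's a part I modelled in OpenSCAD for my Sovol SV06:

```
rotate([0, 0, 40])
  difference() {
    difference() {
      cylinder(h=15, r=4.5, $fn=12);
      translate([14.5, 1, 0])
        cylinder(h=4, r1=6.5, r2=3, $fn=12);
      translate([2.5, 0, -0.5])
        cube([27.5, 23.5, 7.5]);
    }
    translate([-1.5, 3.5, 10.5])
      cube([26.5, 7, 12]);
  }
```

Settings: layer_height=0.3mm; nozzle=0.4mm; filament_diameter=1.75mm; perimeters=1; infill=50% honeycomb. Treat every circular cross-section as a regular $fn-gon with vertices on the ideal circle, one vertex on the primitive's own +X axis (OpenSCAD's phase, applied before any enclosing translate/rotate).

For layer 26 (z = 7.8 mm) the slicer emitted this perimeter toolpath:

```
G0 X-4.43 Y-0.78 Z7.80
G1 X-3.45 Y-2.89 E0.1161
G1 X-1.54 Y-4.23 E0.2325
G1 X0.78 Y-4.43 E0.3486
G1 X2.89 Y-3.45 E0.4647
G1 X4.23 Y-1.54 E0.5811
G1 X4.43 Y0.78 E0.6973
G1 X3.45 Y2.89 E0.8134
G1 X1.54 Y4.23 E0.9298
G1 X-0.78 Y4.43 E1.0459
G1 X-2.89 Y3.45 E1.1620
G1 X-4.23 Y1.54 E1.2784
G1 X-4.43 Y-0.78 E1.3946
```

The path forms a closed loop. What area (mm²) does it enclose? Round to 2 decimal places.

60.75 mm²

Apply the shoelace formula to the sequence of (X, Y) vertices; enclosed area = 60.75 mm².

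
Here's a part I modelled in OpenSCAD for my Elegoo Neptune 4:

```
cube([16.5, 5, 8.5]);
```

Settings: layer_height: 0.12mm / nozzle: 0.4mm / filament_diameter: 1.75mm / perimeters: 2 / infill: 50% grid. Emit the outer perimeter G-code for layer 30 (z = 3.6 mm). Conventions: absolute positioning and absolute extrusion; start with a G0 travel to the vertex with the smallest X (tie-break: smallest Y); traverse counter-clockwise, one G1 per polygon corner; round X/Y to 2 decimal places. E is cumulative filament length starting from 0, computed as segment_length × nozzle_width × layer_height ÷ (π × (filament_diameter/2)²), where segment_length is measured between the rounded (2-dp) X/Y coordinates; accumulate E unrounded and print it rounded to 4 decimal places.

G0 X0.00 Y0.00 Z3.60
G1 X16.50 Y0.00 E0.3293
G1 X16.50 Y5.00 E0.4291
G1 X0.00 Y5.00 E0.7583
G1 X0.00 Y0.00 E0.8581

At z = 3.6 mm: the 16.5×5 cube contributes its full rectangle. The outline is a single polygon with 4 vertices. Extrusion per mm of travel: 0.4 × 0.12 / (π × 0.875²) = 0.019956. Accumulating E over each segment gives final E = 0.8581.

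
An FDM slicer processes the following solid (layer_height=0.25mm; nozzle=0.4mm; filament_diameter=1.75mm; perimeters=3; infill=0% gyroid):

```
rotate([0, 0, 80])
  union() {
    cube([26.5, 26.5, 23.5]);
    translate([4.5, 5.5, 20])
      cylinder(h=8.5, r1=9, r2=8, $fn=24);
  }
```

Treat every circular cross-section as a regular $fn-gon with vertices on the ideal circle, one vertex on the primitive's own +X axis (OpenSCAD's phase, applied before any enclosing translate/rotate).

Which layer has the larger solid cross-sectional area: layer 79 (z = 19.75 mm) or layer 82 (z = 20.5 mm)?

Layer 79 (z = 19.75): the cube is present — its section is the full 26.5×26.5 rectangle (area 702.25 mm²); the cone at (4.5, 5.5) is absent (z outside [20, 28.5]); Merging all regions: only the 26.5×26.5 cube is present, so the union is just that shape — area = 702.25 mm²; (rotated 80° about Z; rotation is an isometry so areas/perimeters/island counts are preserved). So its area = 702.25 mm². Layer 82 (z = 20.5): the cube is present — its section is the full 26.5×26.5 rectangle (area 702.25 mm²); the cone at (4.5, 5.5) contributes a regular 24-gon of circumradius 8.941 (interpolated between r1=9 and r2=8 at t=0.059) (area = (24/2)·8.941²·sin(360°/24) = 248.29 mm²); Combining (union): the regions partially overlap — summed areas 950.54 mm² minus the doubly-counted overlap 170.61 mm² gives 779.93 mm² — area = 779.93 mm²; (rotated 80° about Z; rotation is an isometry so areas/perimeters/island counts are preserved). So its area = 779.93 mm². Layer 82 is larger (779.93 vs 702.25 mm²).

layer 82 (z = 20.5 mm)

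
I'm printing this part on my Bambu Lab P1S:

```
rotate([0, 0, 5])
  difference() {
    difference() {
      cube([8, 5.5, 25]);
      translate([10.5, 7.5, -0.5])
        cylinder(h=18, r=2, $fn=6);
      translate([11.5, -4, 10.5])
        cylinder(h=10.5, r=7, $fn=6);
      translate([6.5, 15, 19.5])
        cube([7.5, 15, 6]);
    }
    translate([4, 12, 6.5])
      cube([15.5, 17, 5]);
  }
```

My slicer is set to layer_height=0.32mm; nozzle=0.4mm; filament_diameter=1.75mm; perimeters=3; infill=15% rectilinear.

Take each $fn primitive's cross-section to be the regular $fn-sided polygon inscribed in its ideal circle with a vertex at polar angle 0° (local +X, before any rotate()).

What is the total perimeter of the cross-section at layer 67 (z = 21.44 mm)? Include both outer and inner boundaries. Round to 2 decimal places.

27.00 mm

At z = 21.44 mm: the cube (footprint 8×5.5) is included at this height (perimeter 27.00 mm); the cylinder at (10.5, 7.5) does not reach this height (z outside [-0.5, 17.5]); the cylinder at (11.5, -4) does not reach this height (z outside [10.5, 21]); the cube at (6.5, 15) (footprint 7.5×15) is included at this height (perimeter 45.00 mm); Subtracting the remaining from the first: starting from the 8×5.5 cube, the 7.5×15 cube at (6.5, 15) misses the remaining region (no effect) — boundary = 27.00 mm; the cube at (4, 12) does not reach this height (z outside [6.5, 11.5]); Taking the first minus the rest: none of the subtracted shapes is present at this height, so the result so far is unchanged — boundary = 27.00 mm; (rotated 5° about Z; rotation is an isometry so areas/perimeters/island counts are preserved). Overall, the cross-section is a single solid region. Total boundary length (outer) = 27.00 mm.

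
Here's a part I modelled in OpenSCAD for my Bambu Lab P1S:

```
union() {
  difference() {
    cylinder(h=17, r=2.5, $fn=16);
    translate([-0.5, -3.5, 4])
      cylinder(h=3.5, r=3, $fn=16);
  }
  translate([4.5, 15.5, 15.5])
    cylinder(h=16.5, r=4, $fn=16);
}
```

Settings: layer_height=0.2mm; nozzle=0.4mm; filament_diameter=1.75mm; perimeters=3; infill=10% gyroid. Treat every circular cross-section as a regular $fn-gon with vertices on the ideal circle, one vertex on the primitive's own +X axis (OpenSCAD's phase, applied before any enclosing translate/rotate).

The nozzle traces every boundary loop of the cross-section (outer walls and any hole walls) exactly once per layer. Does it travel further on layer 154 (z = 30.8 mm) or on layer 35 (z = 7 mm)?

layer 154 (z = 30.8 mm)

Layer 154 (z = 30.8): the cylinder is not intersected at this z (z outside [0, 17]); the cylinder at (-0.5, -3.5) does not reach this height (z outside [4, 7.5]); Taking the first minus the rest: the first operand is absent here, so nothing remains; the cylinder at (4.5, 15.5): section is a regular 16-gon, circumradius r=4 (perimeter = 2·16·4.000·sin(180°/16) = 24.97 mm); Merging all regions: only the r=4 cylinder at (4.5, 15.5) is present, so the union is just that shape — boundary = 24.97 mm. So its perimeter = 24.97 mm. Layer 35 (z = 7): the r=2.5 cylinder gives a regular 16-gon of circumradius 2.5 (constant along its height) (perimeter = 2·16·2.500·sin(180°/16) = 15.61 mm); the r=3 cylinder at (-0.5, -3.5) contributes a regular 16-gon of circumradius 3 (perimeter = 2·16·3.000·sin(180°/16) = 18.73 mm); Taking the first minus the rest: starting from the r=2.5 cylinder, the r=3 cylinder at (-0.5, -3.5) partially overlaps it — only the 5.38 mm² overlap (of its 27.55 mm²) is removed, clipping the outline — boundary = 15.36 mm; the cylinder at (4.5, 15.5) is absent (z outside [15.5, 32]); Taking the union: only the result so far is present, so the union is just that shape — boundary = 15.36 mm. So its perimeter = 15.36 mm. Layer 154 is larger (24.97 vs 15.36 mm).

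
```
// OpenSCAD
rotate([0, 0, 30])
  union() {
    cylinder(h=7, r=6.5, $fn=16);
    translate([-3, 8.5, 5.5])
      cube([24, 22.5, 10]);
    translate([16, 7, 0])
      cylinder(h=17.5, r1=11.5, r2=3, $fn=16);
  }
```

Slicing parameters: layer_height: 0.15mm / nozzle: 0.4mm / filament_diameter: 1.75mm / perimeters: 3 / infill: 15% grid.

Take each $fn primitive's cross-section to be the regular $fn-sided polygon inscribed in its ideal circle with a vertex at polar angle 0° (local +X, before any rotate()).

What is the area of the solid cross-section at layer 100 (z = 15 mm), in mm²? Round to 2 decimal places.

At z = 15 mm: the cylinder is absent (z outside [0, 7]); the cube at (-3, 8.5) (footprint 24×22.5) is included at this height (area 540.00 mm²); the cone at (16, 7) (r1=11.5→r2=3) has section circumradius 4.214 here — a regular 16-gon (area = (16/2)·4.214²·sin(360°/16) = 54.37 mm²); Taking the union: the regions partially overlap — summed areas 594.37 mm² minus the doubly-counted overlap 14.99 mm² gives 579.38 mm² — area = 579.38 mm²; (rotated 30° about Z; rotation is an isometry so areas/perimeters/island counts are preserved). Overall, the cross-section is a single solid region. Net area = 579.38 mm².

579.38 mm²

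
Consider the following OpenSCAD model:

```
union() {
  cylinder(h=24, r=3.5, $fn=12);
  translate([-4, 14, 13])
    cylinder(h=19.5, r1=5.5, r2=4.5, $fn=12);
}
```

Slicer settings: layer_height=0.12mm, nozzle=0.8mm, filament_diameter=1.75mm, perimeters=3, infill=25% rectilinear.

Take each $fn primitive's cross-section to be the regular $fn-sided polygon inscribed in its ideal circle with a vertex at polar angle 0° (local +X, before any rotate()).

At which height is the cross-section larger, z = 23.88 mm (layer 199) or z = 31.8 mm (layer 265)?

Layer 199 (z = 23.88): the r=3.5 cylinder contributes a regular 12-gon of circumradius 3.5 (area = (12/2)·3.500²·sin(360°/12) = 36.75 mm²); the cone at (-4, 14) contributes a regular 12-gon of circumradius 4.942 (interpolated between r1=5.5 and r2=4.5 at t=0.558) (area = (12/2)·4.942²·sin(360°/12) = 73.27 mm²); Merging all regions: the 2 present regions are separate (no shared area or edge), so areas and boundary lengths simply add and each stays a separate island — area = 110.02 mm². So its area = 110.02 mm². Layer 265 (z = 31.8): the cylinder is absent (z outside [0, 24]); the cone at (-4, 14): at t=0.964 of its height the radius interpolates to r₁+(r₂−r₁)t = 4.536, giving a regular 12-gon of that circumradius (area = (12/2)·4.536²·sin(360°/12) = 61.72 mm²); Combining (union): only the cone at (-4, 14) is present, so the union is just that shape — area = 61.72 mm². So its area = 61.72 mm². Layer 199 is larger (110.02 vs 61.72 mm²).

layer 199 (z = 23.88 mm)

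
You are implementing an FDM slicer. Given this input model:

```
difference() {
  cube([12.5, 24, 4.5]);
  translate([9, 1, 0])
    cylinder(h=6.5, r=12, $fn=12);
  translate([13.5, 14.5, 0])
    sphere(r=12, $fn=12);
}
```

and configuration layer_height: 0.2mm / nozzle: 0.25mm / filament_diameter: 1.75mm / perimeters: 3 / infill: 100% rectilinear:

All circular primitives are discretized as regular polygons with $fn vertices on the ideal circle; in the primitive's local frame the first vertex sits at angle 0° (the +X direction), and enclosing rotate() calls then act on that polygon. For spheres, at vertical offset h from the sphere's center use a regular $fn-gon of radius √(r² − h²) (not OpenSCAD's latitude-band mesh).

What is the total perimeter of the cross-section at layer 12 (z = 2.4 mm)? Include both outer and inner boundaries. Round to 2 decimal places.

41.09 mm

At z = 2.4 mm: the cube (footprint 12.5×24) is included at this height (perimeter 73.00 mm); the r=12 cylinder at (9, 1) contributes a regular 12-gon of circumradius 12 (perimeter = 2·12·12.000·sin(180°/12) = 74.54 mm); the r=12 sphere at (13.5, 14.5) contributes a regular 12-gon of circumradius √(12²−2.4²) = 11.758 (perimeter = 2·12·11.758·sin(180°/12) = 73.03 mm); Subtracting the remaining from the first: starting from the 12.5×24 cube, the r=12 cylinder at (9, 1) partially overlaps it — only the 146.71 mm² overlap (of its 432.00 mm²) is removed, clipping the outline; the r=12 sphere at (13.5, 14.5) partially overlaps it — only the 108.71 mm² overlap (of its 414.72 mm²) is removed, clipping the outline — boundary = 41.09 mm. Overall, the cross-section is a single solid region. Total boundary length (outer) = 41.09 mm.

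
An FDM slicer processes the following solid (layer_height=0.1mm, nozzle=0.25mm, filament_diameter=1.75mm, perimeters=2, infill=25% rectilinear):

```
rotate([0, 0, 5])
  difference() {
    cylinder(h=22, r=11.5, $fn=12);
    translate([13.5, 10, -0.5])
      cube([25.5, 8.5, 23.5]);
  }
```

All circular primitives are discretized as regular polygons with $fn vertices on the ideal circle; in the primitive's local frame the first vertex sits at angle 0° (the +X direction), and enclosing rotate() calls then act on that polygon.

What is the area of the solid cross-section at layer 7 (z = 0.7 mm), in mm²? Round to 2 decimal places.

396.75 mm²

At z = 0.7 mm: the cylinder: section is a regular 12-gon, circumradius r=11.5 (area = (12/2)·11.500²·sin(360°/12) = 396.75 mm²); the cube at (13.5, 10) is present — its section is the full 25.5×8.5 rectangle (area 216.75 mm²); Subtracting the remaining from the first: starting from the r=11.5 cylinder (396.75 mm²), the 25.5×8.5 cube at (13.5, 10) misses the remaining region (no effect) — area = 396.75 mm²; (whole slice rotated 5° about Z — lengths, areas and connectivity unchanged). Overall, the cross-section is a single solid region. Net area = 396.75 mm².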